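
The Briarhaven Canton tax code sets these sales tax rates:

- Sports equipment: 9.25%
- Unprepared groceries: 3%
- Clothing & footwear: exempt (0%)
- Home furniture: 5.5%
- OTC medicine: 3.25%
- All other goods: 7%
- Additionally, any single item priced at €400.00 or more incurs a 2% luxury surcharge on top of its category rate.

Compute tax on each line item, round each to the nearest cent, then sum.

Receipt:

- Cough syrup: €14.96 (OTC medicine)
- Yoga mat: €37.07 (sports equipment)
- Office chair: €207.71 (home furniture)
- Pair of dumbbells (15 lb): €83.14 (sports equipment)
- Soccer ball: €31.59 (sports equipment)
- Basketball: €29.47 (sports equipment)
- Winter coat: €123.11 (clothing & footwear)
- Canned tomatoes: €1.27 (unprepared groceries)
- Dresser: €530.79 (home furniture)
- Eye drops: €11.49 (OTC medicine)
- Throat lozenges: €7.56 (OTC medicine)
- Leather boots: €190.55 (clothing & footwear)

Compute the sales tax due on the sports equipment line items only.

Yoga mat €37.07: sports equipment → 9.25% → €3.43
Pair of dumbbells (15 lb) €83.14: sports equipment → 9.25% → €7.69
Soccer ball €31.59: sports equipment → 9.25% → €2.92
Basketball €29.47: sports equipment → 9.25% → €2.73
Tax on sports equipment = €3.43 + €7.69 + €2.92 + €2.73 = €16.77

€16.77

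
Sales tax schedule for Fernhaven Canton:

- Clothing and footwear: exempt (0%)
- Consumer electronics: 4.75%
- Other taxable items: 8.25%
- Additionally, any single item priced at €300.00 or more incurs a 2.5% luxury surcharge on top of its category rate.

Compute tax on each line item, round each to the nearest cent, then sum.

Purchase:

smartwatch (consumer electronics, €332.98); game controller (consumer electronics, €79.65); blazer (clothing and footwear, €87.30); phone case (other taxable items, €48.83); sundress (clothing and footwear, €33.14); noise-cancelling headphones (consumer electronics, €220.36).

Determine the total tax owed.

Smartwatch €332.98: consumer electronics → 4.75% + 2.5% surcharge = 7.25% → €24.14
Game controller €79.65: consumer electronics → 4.75% → €3.78
Blazer €87.30: clothing and footwear → 0% → €0.00
Phone case €48.83: other taxable items → 8.25% → €4.03
Sundress €33.14: clothing and footwear → 0% → €0.00
Noise-cancelling headphones €220.36: consumer electronics → 4.75% → €10.47
Total tax = €24.14 + €3.78 + €4.03 + €10.47 = €42.42

€42.42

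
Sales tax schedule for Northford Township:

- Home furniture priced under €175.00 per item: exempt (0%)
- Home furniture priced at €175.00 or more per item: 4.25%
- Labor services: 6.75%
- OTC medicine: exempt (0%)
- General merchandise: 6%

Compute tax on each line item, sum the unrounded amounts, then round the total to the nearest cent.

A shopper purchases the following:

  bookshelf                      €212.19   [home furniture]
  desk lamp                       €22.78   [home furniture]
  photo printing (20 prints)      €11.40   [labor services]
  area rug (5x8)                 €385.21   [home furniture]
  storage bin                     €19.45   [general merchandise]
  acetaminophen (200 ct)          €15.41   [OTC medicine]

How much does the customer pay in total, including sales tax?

Bookshelf €212.19: home furniture, €175.00 or more → 4.25% → €9.018075
Desk lamp €22.78: home furniture, under €175.00 → 0% → €0.00
Photo printing (20 prints) €11.40: labor services → 6.75% → €0.7695
Area rug (5x8) €385.21: home furniture, €175.00 or more → 4.25% → €16.371425
Storage bin €19.45: general merchandise → 6% → €1.167
Acetaminophen (200 ct) €15.41: OTC medicine → 0% → €0.00
Subtotal = €666.44; unrounded tax = €27.326 → €27.33; total due = €693.77

€693.77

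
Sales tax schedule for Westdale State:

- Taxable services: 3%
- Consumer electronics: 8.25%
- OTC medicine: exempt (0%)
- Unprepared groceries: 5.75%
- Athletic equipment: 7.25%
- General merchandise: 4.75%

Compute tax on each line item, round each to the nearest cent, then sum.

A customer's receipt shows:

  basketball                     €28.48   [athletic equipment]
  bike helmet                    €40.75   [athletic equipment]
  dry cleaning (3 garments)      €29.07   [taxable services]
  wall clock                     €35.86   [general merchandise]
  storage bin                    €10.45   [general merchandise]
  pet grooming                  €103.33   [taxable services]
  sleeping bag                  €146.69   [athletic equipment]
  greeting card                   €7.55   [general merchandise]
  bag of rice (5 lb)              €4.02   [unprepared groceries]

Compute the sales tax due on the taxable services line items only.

Dry cleaning (3 garments) €29.07: taxable services → 3% → €0.87
Pet grooming €103.33: taxable services → 3% → €3.10
Tax on taxable services = €0.87 + €3.10 = €3.97

€3.97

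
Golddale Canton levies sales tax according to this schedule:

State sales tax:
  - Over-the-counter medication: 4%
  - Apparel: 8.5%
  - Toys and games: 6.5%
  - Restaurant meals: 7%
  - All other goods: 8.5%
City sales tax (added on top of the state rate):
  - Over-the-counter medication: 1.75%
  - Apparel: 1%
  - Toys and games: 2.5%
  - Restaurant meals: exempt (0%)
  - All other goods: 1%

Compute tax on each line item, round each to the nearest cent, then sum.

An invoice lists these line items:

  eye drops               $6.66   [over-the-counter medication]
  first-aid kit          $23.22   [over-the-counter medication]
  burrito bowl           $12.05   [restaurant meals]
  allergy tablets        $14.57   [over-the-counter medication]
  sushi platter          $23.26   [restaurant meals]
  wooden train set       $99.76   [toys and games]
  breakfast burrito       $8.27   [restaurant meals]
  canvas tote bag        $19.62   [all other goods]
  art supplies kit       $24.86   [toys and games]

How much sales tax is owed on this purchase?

$18.69

Eye drops $6.66: over-the-counter medication → 4% + 1.75% city = 5.75% → $0.38
First-aid kit $23.22: over-the-counter medication → 4% + 1.75% city = 5.75% → $1.34
Burrito bowl $12.05: restaurant meals → 7% + 0% city = 7% → $0.84
Allergy tablets $14.57: over-the-counter medication → 4% + 1.75% city = 5.75% → $0.84
Sushi platter $23.26: restaurant meals → 7% + 0% city = 7% → $1.63
Wooden train set $99.76: toys and games → 6.5% + 2.5% city = 9% → $8.98
Breakfast burrito $8.27: restaurant meals → 7% + 0% city = 7% → $0.58
Canvas tote bag $19.62: all other goods → 8.5% + 1% city = 9.5% → $1.86
Art supplies kit $24.86: toys and games → 6.5% + 2.5% city = 9% → $2.24
Total tax = $0.38 + $1.34 + $0.84 + $0.84 + $1.63 + $8.98 + $0.58 + $1.86 + $2.24 = $18.69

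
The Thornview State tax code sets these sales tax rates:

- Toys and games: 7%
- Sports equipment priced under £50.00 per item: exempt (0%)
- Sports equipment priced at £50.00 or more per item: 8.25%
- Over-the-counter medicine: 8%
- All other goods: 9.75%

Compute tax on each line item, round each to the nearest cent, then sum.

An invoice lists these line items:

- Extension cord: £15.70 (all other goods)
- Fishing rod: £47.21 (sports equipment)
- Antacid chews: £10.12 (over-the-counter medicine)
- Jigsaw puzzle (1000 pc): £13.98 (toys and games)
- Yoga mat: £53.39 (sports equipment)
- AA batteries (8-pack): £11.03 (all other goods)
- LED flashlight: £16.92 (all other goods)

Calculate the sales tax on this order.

£10.45

Extension cord £15.70: all other goods → 9.75% → £1.53
Fishing rod £47.21: sports equipment, under £50.00 → 0% → £0.00
Antacid chews £10.12: over-the-counter medicine → 8% → £0.81
Jigsaw puzzle (1000 pc) £13.98: toys and games → 7% → £0.98
Yoga mat £53.39: sports equipment, £50.00 or more → 8.25% → £4.40
AA batteries (8-pack) £11.03: all other goods → 9.75% → £1.08
LED flashlight £16.92: all other goods → 9.75% → £1.65
Total tax = £1.53 + £0.81 + £0.98 + £4.40 + £1.08 + £1.65 = £10.45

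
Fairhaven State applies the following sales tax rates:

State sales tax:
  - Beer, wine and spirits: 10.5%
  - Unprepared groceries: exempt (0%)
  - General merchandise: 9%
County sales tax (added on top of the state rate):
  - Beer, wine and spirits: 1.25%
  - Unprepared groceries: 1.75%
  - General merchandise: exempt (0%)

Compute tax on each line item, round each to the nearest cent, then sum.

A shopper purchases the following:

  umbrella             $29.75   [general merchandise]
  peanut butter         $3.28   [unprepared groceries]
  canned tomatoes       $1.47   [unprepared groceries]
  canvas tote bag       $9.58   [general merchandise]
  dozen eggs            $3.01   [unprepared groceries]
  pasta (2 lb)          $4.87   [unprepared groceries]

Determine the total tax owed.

Umbrella $29.75: general merchandise → 9% + 0% county = 9% → $2.68
Peanut butter $3.28: unprepared groceries → 0% + 1.75% county = 1.75% → $0.06
Canned tomatoes $1.47: unprepared groceries → 0% + 1.75% county = 1.75% → $0.03
Canvas tote bag $9.58: general merchandise → 9% + 0% county = 9% → $0.86
Dozen eggs $3.01: unprepared groceries → 0% + 1.75% county = 1.75% → $0.05
Pasta (2 lb) $4.87: unprepared groceries → 0% + 1.75% county = 1.75% → $0.09
Total tax = $2.68 + $0.06 + $0.03 + $0.86 + $0.05 + $0.09 = $3.77

$3.77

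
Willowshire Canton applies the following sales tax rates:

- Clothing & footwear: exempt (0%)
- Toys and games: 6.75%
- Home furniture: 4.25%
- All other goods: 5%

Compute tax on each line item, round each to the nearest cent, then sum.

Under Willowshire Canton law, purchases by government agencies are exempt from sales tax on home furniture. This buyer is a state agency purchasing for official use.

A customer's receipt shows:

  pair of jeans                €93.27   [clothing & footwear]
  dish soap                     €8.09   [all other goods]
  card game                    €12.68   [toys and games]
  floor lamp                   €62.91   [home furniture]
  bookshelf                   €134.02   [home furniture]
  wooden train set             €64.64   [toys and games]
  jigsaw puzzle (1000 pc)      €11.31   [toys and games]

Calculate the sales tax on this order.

€6.38

Pair of jeans €93.27: clothing & footwear → 0% → €0.00
Dish soap €8.09: all other goods → 5% → €0.40
Card game €12.68: toys and games → 6.75% → €0.86
Floor lamp €62.91: home furniture, buyer-exempt → 0% → €0.00
Bookshelf €134.02: home furniture, buyer-exempt → 0% → €0.00
Wooden train set €64.64: toys and games → 6.75% → €4.36
Jigsaw puzzle (1000 pc) €11.31: toys and games → 6.75% → €0.76
Total tax = €0.40 + €0.86 + €4.36 + €0.76 = €6.38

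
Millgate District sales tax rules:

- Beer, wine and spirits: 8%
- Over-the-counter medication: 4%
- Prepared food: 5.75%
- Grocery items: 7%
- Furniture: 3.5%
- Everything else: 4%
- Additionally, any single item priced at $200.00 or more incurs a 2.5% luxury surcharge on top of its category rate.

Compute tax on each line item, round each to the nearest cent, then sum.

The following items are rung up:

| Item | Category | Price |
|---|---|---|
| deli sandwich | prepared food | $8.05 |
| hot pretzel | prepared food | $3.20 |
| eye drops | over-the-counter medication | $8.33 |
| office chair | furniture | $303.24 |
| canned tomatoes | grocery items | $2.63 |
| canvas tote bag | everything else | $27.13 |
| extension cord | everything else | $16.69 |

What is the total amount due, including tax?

$390.37

Deli sandwich $8.05: prepared food → 5.75% → $0.46
Hot pretzel $3.20: prepared food → 5.75% → $0.18
Eye drops $8.33: over-the-counter medication → 4% → $0.33
Office chair $303.24: furniture → 3.5% + 2.5% surcharge = 6% → $18.19
Canned tomatoes $2.63: grocery items → 7% → $0.18
Canvas tote bag $27.13: everything else → 4% → $1.09
Extension cord $16.69: everything else → 4% → $0.67
Subtotal = $369.27; tax = $21.10; total due = $390.37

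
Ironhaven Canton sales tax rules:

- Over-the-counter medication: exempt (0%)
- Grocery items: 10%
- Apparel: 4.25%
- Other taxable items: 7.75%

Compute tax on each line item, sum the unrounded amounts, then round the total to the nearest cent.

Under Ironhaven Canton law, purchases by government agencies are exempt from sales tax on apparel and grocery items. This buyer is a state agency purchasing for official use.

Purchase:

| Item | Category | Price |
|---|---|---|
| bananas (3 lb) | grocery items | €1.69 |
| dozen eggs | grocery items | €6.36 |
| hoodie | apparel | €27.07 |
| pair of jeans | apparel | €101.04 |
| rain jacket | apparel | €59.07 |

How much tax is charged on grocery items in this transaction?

Bananas (3 lb) €1.69: grocery items, buyer-exempt → 0% → €0.00
Dozen eggs €6.36: grocery items, buyer-exempt → 0% → €0.00
Tax on grocery items: unrounded sum = €0.00 → €0.00

€0.00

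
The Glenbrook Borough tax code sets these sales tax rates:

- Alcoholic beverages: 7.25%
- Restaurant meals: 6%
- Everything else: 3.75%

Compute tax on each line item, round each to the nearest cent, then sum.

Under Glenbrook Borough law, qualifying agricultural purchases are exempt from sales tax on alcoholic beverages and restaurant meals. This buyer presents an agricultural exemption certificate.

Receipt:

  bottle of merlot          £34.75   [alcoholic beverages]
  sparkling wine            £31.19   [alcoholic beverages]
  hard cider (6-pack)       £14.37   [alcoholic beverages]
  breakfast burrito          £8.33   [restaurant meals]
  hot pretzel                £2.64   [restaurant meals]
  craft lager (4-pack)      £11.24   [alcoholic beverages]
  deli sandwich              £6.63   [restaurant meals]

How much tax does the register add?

£0.00

Bottle of merlot £34.75: alcoholic beverages, buyer-exempt → 0% → £0.00
Sparkling wine £31.19: alcoholic beverages, buyer-exempt → 0% → £0.00
Hard cider (6-pack) £14.37: alcoholic beverages, buyer-exempt → 0% → £0.00
Breakfast burrito £8.33: restaurant meals, buyer-exempt → 0% → £0.00
Hot pretzel £2.64: restaurant meals, buyer-exempt → 0% → £0.00
Craft lager (4-pack) £11.24: alcoholic beverages, buyer-exempt → 0% → £0.00
Deli sandwich £6.63: restaurant meals, buyer-exempt → 0% → £0.00
Total tax = £0.00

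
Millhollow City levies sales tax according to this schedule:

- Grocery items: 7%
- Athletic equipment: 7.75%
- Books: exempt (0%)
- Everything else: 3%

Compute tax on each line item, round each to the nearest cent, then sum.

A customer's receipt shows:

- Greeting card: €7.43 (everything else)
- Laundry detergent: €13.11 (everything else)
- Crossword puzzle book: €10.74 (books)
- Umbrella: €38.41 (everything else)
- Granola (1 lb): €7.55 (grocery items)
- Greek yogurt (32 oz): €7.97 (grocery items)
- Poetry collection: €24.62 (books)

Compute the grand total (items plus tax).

€112.68

Greeting card €7.43: everything else → 3% → €0.22
Laundry detergent €13.11: everything else → 3% → €0.39
Crossword puzzle book €10.74: books → 0% → €0.00
Umbrella €38.41: everything else → 3% → €1.15
Granola (1 lb) €7.55: grocery items → 7% → €0.53
Greek yogurt (32 oz) €7.97: grocery items → 7% → €0.56
Poetry collection €24.62: books → 0% → €0.00
Subtotal = €109.83; tax = €2.85; total due = €112.68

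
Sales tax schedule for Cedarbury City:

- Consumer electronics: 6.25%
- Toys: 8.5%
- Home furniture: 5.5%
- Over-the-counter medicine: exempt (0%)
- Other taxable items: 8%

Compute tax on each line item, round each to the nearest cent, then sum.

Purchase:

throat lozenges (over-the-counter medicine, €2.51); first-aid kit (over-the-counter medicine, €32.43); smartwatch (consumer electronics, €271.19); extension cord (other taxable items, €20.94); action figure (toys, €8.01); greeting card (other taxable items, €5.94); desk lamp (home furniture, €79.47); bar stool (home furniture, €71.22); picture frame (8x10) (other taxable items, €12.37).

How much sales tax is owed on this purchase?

€29.07

Throat lozenges €2.51: over-the-counter medicine → 0% → €0.00
First-aid kit €32.43: over-the-counter medicine → 0% → €0.00
Smartwatch €271.19: consumer electronics → 6.25% → €16.95
Extension cord €20.94: other taxable items → 8% → €1.68
Action figure €8.01: toys → 8.5% → €0.68
Greeting card €5.94: other taxable items → 8% → €0.48
Desk lamp €79.47: home furniture → 5.5% → €4.37
Bar stool €71.22: home furniture → 5.5% → €3.92
Picture frame (8x10) €12.37: other taxable items → 8% → €0.99
Total tax = €16.95 + €1.68 + €0.68 + €0.48 + €4.37 + €3.92 + €0.99 = €29.07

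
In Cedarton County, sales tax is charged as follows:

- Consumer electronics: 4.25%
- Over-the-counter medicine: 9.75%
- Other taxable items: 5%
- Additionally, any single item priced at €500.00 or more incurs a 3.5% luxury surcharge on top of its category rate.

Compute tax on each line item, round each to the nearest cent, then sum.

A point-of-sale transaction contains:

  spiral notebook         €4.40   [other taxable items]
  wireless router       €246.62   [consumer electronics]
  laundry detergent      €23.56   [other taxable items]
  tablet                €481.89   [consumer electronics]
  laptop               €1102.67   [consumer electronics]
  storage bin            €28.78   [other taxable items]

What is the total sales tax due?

€119.26

Spiral notebook €4.40: other taxable items → 5% → €0.22
Wireless router €246.62: consumer electronics → 4.25% → €10.48
Laundry detergent €23.56: other taxable items → 5% → €1.18
Tablet €481.89: consumer electronics → 4.25% → €20.48
Laptop €1102.67: consumer electronics → 4.25% + 3.5% surcharge = 7.75% → €85.46
Storage bin €28.78: other taxable items → 5% → €1.44
Total tax = €0.22 + €10.48 + €1.18 + €20.48 + €85.46 + €1.44 = €119.26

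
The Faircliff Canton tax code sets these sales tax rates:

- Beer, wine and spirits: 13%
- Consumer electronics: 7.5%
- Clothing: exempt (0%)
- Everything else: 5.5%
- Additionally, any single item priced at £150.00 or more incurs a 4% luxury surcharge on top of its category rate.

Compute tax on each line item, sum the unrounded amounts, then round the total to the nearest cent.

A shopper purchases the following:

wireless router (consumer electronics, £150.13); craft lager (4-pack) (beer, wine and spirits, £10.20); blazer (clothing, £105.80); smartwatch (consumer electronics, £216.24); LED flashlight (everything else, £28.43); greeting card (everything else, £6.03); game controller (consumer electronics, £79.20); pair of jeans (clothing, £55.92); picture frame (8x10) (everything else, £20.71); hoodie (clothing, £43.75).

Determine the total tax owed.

Wireless router £150.13: consumer electronics → 7.5% + 4% surcharge = 11.5% → £17.26495
Craft lager (4-pack) £10.20: beer, wine and spirits → 13% → £1.326
Blazer £105.80: clothing → 0% → £0.00
Smartwatch £216.24: consumer electronics → 7.5% + 4% surcharge = 11.5% → £24.8676
LED flashlight £28.43: everything else → 5.5% → £1.56365
Greeting card £6.03: everything else → 5.5% → £0.33165
Game controller £79.20: consumer electronics → 7.5% → £5.94
Pair of jeans £55.92: clothing → 0% → £0.00
Picture frame (8x10) £20.71: everything else → 5.5% → £1.13905
Hoodie £43.75: clothing → 0% → £0.00
Unrounded tax sum = £52.4329 → £52.43

£52.43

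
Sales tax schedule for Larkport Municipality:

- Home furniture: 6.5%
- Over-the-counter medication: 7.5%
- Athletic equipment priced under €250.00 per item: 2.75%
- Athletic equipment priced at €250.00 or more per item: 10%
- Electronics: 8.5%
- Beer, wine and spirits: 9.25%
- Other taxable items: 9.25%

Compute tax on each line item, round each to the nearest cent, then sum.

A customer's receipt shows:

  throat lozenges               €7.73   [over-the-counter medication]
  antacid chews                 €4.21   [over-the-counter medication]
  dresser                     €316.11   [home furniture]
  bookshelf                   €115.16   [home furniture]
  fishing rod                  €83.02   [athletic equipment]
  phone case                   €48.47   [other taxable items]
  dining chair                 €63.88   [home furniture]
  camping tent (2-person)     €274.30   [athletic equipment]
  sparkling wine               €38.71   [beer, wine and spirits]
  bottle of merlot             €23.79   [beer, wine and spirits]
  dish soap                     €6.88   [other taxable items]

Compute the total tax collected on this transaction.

Throat lozenges €7.73: over-the-counter medication → 7.5% → €0.58
Antacid chews €4.21: over-the-counter medication → 7.5% → €0.32
Dresser €316.11: home furniture → 6.5% → €20.55
Bookshelf €115.16: home furniture → 6.5% → €7.49
Fishing rod €83.02: athletic equipment, under €250.00 → 2.75% → €2.28
Phone case €48.47: other taxable items → 9.25% → €4.48
Dining chair €63.88: home furniture → 6.5% → €4.15
Camping tent (2-person) €274.30: athletic equipment, €250.00 or more → 10% → €27.43
Sparkling wine €38.71: beer, wine and spirits → 9.25% → €3.58
Bottle of merlot €23.79: beer, wine and spirits → 9.25% → €2.20
Dish soap €6.88: other taxable items → 9.25% → €0.64
Total tax = €0.58 + €0.32 + €20.55 + €7.49 + €2.28 + €4.48 + €4.15 + €27.43 + €3.58 + €2.20 + €0.64 = €73.70

€73.70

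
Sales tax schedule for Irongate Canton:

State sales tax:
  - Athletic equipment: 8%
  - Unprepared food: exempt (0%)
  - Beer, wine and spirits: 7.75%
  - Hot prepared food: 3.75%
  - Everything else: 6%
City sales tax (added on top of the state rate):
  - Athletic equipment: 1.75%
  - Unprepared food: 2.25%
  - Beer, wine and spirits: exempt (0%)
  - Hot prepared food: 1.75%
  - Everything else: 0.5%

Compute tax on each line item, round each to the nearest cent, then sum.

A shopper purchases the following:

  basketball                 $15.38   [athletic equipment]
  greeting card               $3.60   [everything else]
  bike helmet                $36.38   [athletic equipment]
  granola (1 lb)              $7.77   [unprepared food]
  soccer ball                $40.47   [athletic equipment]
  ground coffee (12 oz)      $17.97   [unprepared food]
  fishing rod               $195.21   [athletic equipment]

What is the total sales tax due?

Basketball $15.38: athletic equipment → 8% + 1.75% city = 9.75% → $1.50
Greeting card $3.60: everything else → 6% + 0.5% city = 6.5% → $0.23
Bike helmet $36.38: athletic equipment → 8% + 1.75% city = 9.75% → $3.55
Granola (1 lb) $7.77: unprepared food → 0% + 2.25% city = 2.25% → $0.17
Soccer ball $40.47: athletic equipment → 8% + 1.75% city = 9.75% → $3.95
Ground coffee (12 oz) $17.97: unprepared food → 0% + 2.25% city = 2.25% → $0.40
Fishing rod $195.21: athletic equipment → 8% + 1.75% city = 9.75% → $19.03
Total tax = $1.50 + $0.23 + $3.55 + $0.17 + $3.95 + $0.40 + $19.03 = $28.83

$28.83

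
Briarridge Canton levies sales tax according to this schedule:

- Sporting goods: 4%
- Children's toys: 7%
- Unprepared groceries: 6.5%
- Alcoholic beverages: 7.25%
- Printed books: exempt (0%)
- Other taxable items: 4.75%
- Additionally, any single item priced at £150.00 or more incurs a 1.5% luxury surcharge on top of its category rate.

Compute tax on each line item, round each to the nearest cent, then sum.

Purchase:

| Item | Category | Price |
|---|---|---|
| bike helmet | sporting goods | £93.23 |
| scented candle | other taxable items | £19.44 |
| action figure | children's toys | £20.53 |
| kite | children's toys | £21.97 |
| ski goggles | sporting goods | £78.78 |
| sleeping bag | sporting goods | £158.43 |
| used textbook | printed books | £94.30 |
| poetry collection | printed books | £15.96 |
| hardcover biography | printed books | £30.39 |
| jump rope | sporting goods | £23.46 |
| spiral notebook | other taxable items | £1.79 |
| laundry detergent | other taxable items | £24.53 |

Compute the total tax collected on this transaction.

£21.69

Bike helmet £93.23: sporting goods → 4% → £3.73
Scented candle £19.44: other taxable items → 4.75% → £0.92
Action figure £20.53: children's toys → 7% → £1.44
Kite £21.97: children's toys → 7% → £1.54
Ski goggles £78.78: sporting goods → 4% → £3.15
Sleeping bag £158.43: sporting goods → 4% + 1.5% surcharge = 5.5% → £8.71
Used textbook £94.30: printed books → 0% → £0.00
Poetry collection £15.96: printed books → 0% → £0.00
Hardcover biography £30.39: printed books → 0% → £0.00
Jump rope £23.46: sporting goods → 4% → £0.94
Spiral notebook £1.79: other taxable items → 4.75% → £0.09
Laundry detergent £24.53: other taxable items → 4.75% → £1.17
Total tax = £3.73 + £0.92 + £1.44 + £1.54 + £3.15 + £8.71 + £0.94 + £0.09 + £1.17 = £21.69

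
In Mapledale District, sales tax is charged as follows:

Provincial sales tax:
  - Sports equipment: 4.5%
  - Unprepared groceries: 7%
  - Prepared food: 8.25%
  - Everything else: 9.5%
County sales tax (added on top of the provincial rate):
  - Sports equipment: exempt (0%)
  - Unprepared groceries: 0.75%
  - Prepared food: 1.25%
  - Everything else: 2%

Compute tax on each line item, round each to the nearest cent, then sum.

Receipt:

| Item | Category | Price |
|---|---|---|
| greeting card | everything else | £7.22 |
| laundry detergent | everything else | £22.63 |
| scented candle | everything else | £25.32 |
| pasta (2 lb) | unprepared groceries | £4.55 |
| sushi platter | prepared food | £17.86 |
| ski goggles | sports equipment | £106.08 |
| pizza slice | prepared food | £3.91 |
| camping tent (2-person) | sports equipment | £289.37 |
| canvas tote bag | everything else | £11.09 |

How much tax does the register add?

£27.83

Greeting card £7.22: everything else → 9.5% + 2% county = 11.5% → £0.83
Laundry detergent £22.63: everything else → 9.5% + 2% county = 11.5% → £2.60
Scented candle £25.32: everything else → 9.5% + 2% county = 11.5% → £2.91
Pasta (2 lb) £4.55: unprepared groceries → 7% + 0.75% county = 7.75% → £0.35
Sushi platter £17.86: prepared food → 8.25% + 1.25% county = 9.5% → £1.70
Ski goggles £106.08: sports equipment → 4.5% + 0% county = 4.5% → £4.77
Pizza slice £3.91: prepared food → 8.25% + 1.25% county = 9.5% → £0.37
Camping tent (2-person) £289.37: sports equipment → 4.5% + 0% county = 4.5% → £13.02
Canvas tote bag £11.09: everything else → 9.5% + 2% county = 11.5% → £1.28
Total tax = £0.83 + £2.60 + £2.91 + £0.35 + £1.70 + £4.77 + £0.37 + £13.02 + £1.28 = £27.83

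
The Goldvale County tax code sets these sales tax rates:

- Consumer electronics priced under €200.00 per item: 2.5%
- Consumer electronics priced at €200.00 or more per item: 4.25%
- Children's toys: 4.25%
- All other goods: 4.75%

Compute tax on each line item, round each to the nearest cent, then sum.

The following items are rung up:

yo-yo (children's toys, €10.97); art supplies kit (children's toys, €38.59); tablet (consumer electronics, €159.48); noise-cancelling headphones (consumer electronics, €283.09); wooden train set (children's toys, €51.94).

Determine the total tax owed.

€20.34

Yo-yo €10.97: children's toys → 4.25% → €0.47
Art supplies kit €38.59: children's toys → 4.25% → €1.64
Tablet €159.48: consumer electronics, under €200.00 → 2.5% → €3.99
Noise-cancelling headphones €283.09: consumer electronics, €200.00 or more → 4.25% → €12.03
Wooden train set €51.94: children's toys → 4.25% → €2.21
Total tax = €0.47 + €1.64 + €3.99 + €12.03 + €2.21 = €20.34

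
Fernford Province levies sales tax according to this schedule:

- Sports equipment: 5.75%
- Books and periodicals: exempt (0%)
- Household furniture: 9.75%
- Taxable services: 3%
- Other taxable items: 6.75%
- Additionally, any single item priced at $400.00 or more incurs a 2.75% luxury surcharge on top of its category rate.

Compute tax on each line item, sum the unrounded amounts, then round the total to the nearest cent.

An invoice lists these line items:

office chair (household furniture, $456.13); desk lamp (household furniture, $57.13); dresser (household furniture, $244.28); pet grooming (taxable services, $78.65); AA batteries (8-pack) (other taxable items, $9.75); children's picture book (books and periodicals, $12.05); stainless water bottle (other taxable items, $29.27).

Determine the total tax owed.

$91.40

Office chair $456.13: household furniture → 9.75% + 2.75% surcharge = 12.5% → $57.01625
Desk lamp $57.13: household furniture → 9.75% → $5.570175
Dresser $244.28: household furniture → 9.75% → $23.8173
Pet grooming $78.65: taxable services → 3% → $2.3595
AA batteries (8-pack) $9.75: other taxable items → 6.75% → $0.658125
Children's picture book $12.05: books and periodicals → 0% → $0.00
Stainless water bottle $29.27: other taxable items → 6.75% → $1.975725
Unrounded tax sum = $91.397075 → $91.40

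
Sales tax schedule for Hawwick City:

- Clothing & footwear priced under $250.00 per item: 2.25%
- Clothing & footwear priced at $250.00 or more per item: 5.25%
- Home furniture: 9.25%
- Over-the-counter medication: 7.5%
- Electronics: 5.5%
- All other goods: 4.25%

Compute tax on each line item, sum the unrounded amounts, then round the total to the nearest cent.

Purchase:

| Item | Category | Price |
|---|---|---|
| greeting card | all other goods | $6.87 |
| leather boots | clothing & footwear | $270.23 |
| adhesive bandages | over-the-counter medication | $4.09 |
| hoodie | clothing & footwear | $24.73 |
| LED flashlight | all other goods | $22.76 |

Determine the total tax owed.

$16.31

Greeting card $6.87: all other goods → 4.25% → $0.291975
Leather boots $270.23: clothing & footwear, $250.00 or more → 5.25% → $14.187075
Adhesive bandages $4.09: over-the-counter medication → 7.5% → $0.30675
Hoodie $24.73: clothing & footwear, under $250.00 → 2.25% → $0.556425
LED flashlight $22.76: all other goods → 4.25% → $0.9673
Unrounded tax sum = $16.309525 → $16.31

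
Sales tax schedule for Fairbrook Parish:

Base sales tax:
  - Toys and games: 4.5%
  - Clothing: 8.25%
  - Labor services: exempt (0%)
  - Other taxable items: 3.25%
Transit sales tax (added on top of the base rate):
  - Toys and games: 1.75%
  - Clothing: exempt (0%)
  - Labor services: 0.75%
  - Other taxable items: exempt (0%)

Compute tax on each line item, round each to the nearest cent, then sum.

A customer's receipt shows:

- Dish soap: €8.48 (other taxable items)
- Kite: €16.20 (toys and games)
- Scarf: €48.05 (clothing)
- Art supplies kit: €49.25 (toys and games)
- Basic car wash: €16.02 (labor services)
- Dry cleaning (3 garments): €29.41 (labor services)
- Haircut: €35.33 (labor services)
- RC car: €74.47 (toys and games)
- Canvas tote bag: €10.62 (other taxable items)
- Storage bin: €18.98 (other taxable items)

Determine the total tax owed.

Dish soap €8.48: other taxable items → 3.25% + 0% transit = 3.25% → €0.28
Kite €16.20: toys and games → 4.5% + 1.75% transit = 6.25% → €1.01
Scarf €48.05: clothing → 8.25% + 0% transit = 8.25% → €3.96
Art supplies kit €49.25: toys and games → 4.5% + 1.75% transit = 6.25% → €3.08
Basic car wash €16.02: labor services → 0% + 0.75% transit = 0.75% → €0.12
Dry cleaning (3 garments) €29.41: labor services → 0% + 0.75% transit = 0.75% → €0.22
Haircut €35.33: labor services → 0% + 0.75% transit = 0.75% → €0.26
RC car €74.47: toys and games → 4.5% + 1.75% transit = 6.25% → €4.65
Canvas tote bag €10.62: other taxable items → 3.25% + 0% transit = 3.25% → €0.35
Storage bin €18.98: other taxable items → 3.25% + 0% transit = 3.25% → €0.62
Total tax = €0.28 + €1.01 + €3.96 + €3.08 + €0.12 + €0.22 + €0.26 + €4.65 + €0.35 + €0.62 = €14.55

€14.55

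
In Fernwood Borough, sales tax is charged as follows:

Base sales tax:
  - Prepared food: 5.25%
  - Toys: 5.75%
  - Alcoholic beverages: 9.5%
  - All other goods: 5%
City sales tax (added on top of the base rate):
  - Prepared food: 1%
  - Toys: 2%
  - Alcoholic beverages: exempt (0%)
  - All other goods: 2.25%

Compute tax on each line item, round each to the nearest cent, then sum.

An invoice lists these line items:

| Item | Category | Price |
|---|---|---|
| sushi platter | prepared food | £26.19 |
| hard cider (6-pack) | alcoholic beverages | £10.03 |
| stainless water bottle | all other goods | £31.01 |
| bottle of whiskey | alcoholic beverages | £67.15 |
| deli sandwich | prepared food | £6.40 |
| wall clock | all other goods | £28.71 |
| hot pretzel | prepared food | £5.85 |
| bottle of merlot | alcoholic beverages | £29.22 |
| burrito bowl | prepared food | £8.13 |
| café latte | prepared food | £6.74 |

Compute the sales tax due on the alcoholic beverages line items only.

£10.11

Hard cider (6-pack) £10.03: alcoholic beverages → 9.5% + 0% city = 9.5% → £0.95
Bottle of whiskey £67.15: alcoholic beverages → 9.5% + 0% city = 9.5% → £6.38
Bottle of merlot £29.22: alcoholic beverages → 9.5% + 0% city = 9.5% → £2.78
Tax on alcoholic beverages = £0.95 + £6.38 + £2.78 = £10.11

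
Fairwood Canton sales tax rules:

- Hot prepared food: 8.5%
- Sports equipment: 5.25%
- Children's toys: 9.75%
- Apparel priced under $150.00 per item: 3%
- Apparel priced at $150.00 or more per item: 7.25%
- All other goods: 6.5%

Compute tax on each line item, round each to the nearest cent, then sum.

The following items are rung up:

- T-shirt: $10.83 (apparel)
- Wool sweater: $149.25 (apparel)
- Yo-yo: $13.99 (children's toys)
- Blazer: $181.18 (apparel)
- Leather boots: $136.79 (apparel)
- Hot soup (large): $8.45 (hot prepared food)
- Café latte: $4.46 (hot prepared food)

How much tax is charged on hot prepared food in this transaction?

Hot soup (large) $8.45: hot prepared food → 8.5% → $0.72
Café latte $4.46: hot prepared food → 8.5% → $0.38
Tax on hot prepared food = $0.72 + $0.38 = $1.10

$1.10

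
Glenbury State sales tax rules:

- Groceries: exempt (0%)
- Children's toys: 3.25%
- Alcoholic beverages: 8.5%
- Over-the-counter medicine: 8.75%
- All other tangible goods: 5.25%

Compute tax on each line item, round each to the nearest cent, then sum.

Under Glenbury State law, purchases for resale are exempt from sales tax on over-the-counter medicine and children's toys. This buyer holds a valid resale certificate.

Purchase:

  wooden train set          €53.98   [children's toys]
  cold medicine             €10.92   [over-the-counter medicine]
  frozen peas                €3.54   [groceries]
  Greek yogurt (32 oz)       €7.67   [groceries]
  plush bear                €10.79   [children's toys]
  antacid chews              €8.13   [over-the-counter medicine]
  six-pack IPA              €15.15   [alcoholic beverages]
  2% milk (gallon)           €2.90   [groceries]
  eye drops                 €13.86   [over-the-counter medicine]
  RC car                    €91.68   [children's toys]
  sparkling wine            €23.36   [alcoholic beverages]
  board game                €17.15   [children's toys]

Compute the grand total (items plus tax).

Wooden train set €53.98: children's toys, buyer-exempt → 0% → €0.00
Cold medicine €10.92: over-the-counter medicine, buyer-exempt → 0% → €0.00
Frozen peas €3.54: groceries → 0% → €0.00
Greek yogurt (32 oz) €7.67: groceries → 0% → €0.00
Plush bear €10.79: children's toys, buyer-exempt → 0% → €0.00
Antacid chews €8.13: over-the-counter medicine, buyer-exempt → 0% → €0.00
Six-pack IPA €15.15: alcoholic beverages → 8.5% → €1.29
2% milk (gallon) €2.90: groceries → 0% → €0.00
Eye drops €13.86: over-the-counter medicine, buyer-exempt → 0% → €0.00
RC car €91.68: children's toys, buyer-exempt → 0% → €0.00
Sparkling wine €23.36: alcoholic beverages → 8.5% → €1.99
Board game €17.15: children's toys, buyer-exempt → 0% → €0.00
Subtotal = €259.13; tax = €3.28; total due = €262.41

€262.41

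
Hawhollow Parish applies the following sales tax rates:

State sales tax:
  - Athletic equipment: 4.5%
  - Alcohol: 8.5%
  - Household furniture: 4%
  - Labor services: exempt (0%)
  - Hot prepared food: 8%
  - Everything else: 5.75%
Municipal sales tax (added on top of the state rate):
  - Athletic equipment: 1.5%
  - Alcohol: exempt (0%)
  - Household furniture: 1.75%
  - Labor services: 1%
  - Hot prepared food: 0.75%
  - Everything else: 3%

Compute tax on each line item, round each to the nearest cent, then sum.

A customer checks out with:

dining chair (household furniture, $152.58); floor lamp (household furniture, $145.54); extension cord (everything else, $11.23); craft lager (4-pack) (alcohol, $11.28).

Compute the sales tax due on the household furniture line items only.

$17.14

Dining chair $152.58: household furniture → 4% + 1.75% municipal = 5.75% → $8.77
Floor lamp $145.54: household furniture → 4% + 1.75% municipal = 5.75% → $8.37
Tax on household furniture = $8.77 + $8.37 = $17.14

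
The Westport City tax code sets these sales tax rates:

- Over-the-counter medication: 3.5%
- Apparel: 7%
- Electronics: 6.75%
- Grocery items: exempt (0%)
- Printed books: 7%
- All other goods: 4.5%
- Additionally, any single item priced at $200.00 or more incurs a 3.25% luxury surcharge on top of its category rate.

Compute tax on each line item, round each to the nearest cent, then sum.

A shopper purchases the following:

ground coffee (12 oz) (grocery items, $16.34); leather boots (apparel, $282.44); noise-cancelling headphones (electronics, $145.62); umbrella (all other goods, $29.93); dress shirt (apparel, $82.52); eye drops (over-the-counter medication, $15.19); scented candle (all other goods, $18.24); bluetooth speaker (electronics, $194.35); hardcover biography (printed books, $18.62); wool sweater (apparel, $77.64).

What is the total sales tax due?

Ground coffee (12 oz) $16.34: grocery items → 0% → $0.00
Leather boots $282.44: apparel → 7% + 3.25% surcharge = 10.25% → $28.95
Noise-cancelling headphones $145.62: electronics → 6.75% → $9.83
Umbrella $29.93: all other goods → 4.5% → $1.35
Dress shirt $82.52: apparel → 7% → $5.78
Eye drops $15.19: over-the-counter medication → 3.5% → $0.53
Scented candle $18.24: all other goods → 4.5% → $0.82
Bluetooth speaker $194.35: electronics → 6.75% → $13.12
Hardcover biography $18.62: printed books → 7% → $1.30
Wool sweater $77.64: apparel → 7% → $5.43
Total tax = $28.95 + $9.83 + $1.35 + $5.78 + $0.53 + $0.82 + $13.12 + $1.30 + $5.43 = $67.11

$67.11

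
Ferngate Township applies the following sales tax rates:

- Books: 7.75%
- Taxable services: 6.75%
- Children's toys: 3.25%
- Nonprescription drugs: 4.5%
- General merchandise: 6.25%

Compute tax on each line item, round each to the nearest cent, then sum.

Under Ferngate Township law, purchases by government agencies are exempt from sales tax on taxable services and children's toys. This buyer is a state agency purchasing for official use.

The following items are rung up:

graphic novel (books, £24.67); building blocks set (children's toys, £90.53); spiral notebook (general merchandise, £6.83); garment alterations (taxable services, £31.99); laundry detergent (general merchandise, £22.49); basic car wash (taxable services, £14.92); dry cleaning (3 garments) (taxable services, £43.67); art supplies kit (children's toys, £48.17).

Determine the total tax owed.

£3.75

Graphic novel £24.67: books → 7.75% → £1.91
Building blocks set £90.53: children's toys, buyer-exempt → 0% → £0.00
Spiral notebook £6.83: general merchandise → 6.25% → £0.43
Garment alterations £31.99: taxable services, buyer-exempt → 0% → £0.00
Laundry detergent £22.49: general merchandise → 6.25% → £1.41
Basic car wash £14.92: taxable services, buyer-exempt → 0% → £0.00
Dry cleaning (3 garments) £43.67: taxable services, buyer-exempt → 0% → £0.00
Art supplies kit £48.17: children's toys, buyer-exempt → 0% → £0.00
Total tax = £1.91 + £0.43 + £1.41 = £3.75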